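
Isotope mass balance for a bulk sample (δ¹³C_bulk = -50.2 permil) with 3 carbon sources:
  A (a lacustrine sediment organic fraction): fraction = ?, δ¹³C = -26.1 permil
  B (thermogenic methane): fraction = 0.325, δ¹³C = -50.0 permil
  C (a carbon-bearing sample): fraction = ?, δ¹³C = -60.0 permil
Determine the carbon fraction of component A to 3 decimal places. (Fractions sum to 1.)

Let f_A and f_C be the unknown fractions; fractions sum to 1 so f_A + f_C = 0.675.
Mass balance: Σ fᵢ·δᵢ = δ_bulk ⇒ f_A·(-26.1) + f_C·(-60.0) = -50.2 − (-16.250) = -33.950
Substitute f_C = 0.675 − f_A:
f_A·(-26.1 − -60.0) = -33.950 − 0.675×(-60.0) = 6.550
f_A = 6.550 / 33.9 = 0.1932

0.193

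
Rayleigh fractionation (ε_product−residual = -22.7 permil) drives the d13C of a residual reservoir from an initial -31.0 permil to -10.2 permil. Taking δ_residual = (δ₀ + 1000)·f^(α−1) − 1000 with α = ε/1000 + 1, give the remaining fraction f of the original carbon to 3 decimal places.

α − 1 = ε/1000 = -0.0227
(δ_res + 1000)/(δ₀ + 1000) = (-10.2 + 1000)/(-31.0 + 1000) = 989.8/969.0 = 1.021465
f = 1.021465^(1/-0.0227) = exp(ln(1.021465)/-0.0227) = exp(0.02124/-0.0227)
f = exp(-0.9356) = 0.3923

0.392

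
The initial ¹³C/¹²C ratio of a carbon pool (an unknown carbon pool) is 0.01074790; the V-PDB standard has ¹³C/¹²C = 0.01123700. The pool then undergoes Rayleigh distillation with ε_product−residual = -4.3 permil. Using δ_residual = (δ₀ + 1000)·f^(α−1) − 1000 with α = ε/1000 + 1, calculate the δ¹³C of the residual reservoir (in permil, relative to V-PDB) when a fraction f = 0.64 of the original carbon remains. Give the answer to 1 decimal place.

δ₀ = (0.01074790/0.01123700 − 1)×1000 = (0.956474 − 1)×1000 = -43.526 permil
α − 1 = ε/1000 = -0.0043
f^(α−1) = 0.64^(-0.0043) = 1.001921
δ_res = (-43.526 + 1000) × 1.001921 − 1000 = 958.311 − 1000 = -41.69 permil

-41.7 permil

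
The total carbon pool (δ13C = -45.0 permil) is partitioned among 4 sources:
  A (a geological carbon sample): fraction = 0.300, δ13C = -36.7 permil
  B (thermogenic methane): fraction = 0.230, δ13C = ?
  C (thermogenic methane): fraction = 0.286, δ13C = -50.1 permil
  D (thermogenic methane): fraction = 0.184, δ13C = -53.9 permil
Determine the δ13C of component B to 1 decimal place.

-42.4 permil

Isotope mass balance: δ_bulk = Σ fᵢ·δᵢ.
-45.0 = 0.300×(-36.7) + 0.230×δ_B + 0.286×(-50.1) + 0.184×(-53.9)
0.230·δ_B = -45.0 − (-35.256) = -9.744
δ_B = -9.744 / 0.230 = -42.36 permil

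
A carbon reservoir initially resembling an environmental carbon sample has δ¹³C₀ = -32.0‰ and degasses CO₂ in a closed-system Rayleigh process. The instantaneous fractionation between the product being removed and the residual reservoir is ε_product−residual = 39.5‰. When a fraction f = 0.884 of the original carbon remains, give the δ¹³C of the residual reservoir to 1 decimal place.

-36.7‰

Rayleigh residual: δ_res = (δ₀ + 1000)·f^(α−1) − 1000
α = ε/1000 + 1 = 1.03950, so α − 1 = 0.03950
f^(α−1) = 0.884^(0.03950) = 0.995142
δ_res = (-32.0 + 1000) × 0.995142 − 1000 = 963.297 − 1000 = -36.70‰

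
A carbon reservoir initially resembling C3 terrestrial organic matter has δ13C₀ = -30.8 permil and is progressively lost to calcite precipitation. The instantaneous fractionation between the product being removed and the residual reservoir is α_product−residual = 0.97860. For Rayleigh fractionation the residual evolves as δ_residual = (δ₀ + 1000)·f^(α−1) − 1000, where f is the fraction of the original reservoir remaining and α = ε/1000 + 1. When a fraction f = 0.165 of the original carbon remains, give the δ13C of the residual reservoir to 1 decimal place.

7.3 permil

Rayleigh residual: δ_res = (δ₀ + 1000)·f^(α−1) − 1000
α − 1 = -0.02140
f^(α−1) = 0.165^(-0.02140) = 1.039312
δ_res = (-30.8 + 1000) × 1.039312 − 1000 = 1007.301 − 1000 = 7.30 permil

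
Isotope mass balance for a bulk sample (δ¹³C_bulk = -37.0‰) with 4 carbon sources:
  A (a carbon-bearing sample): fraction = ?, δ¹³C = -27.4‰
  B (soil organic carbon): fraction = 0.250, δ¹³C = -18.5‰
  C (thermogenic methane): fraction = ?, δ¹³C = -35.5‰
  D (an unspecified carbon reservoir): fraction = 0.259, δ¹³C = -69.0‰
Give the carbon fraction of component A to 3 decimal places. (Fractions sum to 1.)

0.361

Let f_A and f_C be the unknown fractions; fractions sum to 1 so f_A + f_C = 0.491.
Mass balance: Σ fᵢ·δᵢ = δ_bulk ⇒ f_A·(-27.4) + f_C·(-35.5) = -37.0 − (-22.496) = -14.504
Substitute f_C = 0.491 − f_A:
f_A·(-27.4 − -35.5) = -14.504 − 0.491×(-35.5) = 2.927
f_A = 2.927 / 8.1 = 0.3613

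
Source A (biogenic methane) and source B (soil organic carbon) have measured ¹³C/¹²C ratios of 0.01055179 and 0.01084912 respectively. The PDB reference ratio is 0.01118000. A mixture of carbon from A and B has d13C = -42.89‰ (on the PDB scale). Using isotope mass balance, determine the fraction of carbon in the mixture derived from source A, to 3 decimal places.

0.500

δ_A = (0.01055179/0.01118000 − 1)×1000 = (0.943809 − 1)×1000 = -56.191‰
δ_B = (0.01084912/0.01118000 − 1)×1000 = (0.970404 − 1)×1000 = -29.596‰
f_A = (δ_mix − δ_B)/(δ_A − δ_B) = (-42.89 − (-29.596))/(-56.191 − (-29.596))
f_A = -13.294 / -26.595 = 0.4999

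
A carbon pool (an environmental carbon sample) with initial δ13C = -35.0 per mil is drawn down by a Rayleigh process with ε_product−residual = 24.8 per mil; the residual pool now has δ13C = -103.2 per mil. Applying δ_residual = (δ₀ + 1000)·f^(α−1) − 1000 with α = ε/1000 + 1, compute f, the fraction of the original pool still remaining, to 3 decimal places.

0.052

α − 1 = ε/1000 = 0.0248
(δ_res + 1000)/(δ₀ + 1000) = (-103.2 + 1000)/(-35.0 + 1000) = 896.8/965.0 = 0.929326
f = 0.929326^(1/0.0248) = exp(ln(0.929326)/0.0248) = exp(-0.07330/0.0248)
f = exp(-2.9555) = 0.0521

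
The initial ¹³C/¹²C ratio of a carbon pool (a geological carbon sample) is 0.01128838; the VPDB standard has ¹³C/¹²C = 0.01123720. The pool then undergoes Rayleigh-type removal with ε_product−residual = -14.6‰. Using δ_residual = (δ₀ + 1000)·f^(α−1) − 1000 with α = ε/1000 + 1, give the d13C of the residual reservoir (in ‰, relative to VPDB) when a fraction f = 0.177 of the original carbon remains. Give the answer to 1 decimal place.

30.3‰

δ₀ = (0.01128838/0.01123720 − 1)×1000 = (1.004555 − 1)×1000 = 4.555‰
α − 1 = ε/1000 = -0.0146
f^(α−1) = 0.177^(-0.0146) = 1.025604
δ_res = (4.555 + 1000) × 1.025604 − 1000 = 1030.275 − 1000 = 30.27‰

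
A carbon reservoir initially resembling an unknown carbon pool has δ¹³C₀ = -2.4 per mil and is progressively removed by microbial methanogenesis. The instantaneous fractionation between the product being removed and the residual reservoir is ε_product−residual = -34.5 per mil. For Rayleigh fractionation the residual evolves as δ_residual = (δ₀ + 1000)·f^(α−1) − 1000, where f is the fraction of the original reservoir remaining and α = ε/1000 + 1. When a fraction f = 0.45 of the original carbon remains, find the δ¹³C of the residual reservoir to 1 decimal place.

25.5 per mil

Rayleigh residual: δ_res = (δ₀ + 1000)·f^(α−1) − 1000
α = ε/1000 + 1 = 0.96550, so α − 1 = -0.03450
f^(α−1) = 0.45^(-0.03450) = 1.027931
δ_res = (-2.4 + 1000) × 1.027931 − 1000 = 1025.464 − 1000 = 25.46 per mil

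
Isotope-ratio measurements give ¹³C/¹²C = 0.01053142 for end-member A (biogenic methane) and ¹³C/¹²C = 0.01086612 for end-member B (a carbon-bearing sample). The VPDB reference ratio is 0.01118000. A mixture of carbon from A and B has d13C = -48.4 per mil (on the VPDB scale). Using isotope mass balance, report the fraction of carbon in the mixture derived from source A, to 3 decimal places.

δ_A = (0.01053142/0.01118000 − 1)×1000 = (0.941987 − 1)×1000 = -58.013 per mil
δ_B = (0.01086612/0.01118000 − 1)×1000 = (0.971925 − 1)×1000 = -28.075 per mil
f_A = (δ_mix − δ_B)/(δ_A − δ_B) = (-48.4 − (-28.075))/(-58.013 − (-28.075))
f_A = -20.325 / -29.937 = 0.6789

0.679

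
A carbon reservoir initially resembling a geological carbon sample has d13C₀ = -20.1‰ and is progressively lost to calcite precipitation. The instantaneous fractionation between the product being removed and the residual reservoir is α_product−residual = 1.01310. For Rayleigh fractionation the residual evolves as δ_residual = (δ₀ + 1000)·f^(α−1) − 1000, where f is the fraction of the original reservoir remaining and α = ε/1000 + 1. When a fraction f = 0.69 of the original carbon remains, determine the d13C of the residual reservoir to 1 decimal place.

-24.9‰

Rayleigh residual: δ_res = (δ₀ + 1000)·f^(α−1) − 1000
α − 1 = 0.01310
f^(α−1) = 0.69^(0.01310) = 0.995151
δ_res = (-20.1 + 1000) × 0.995151 − 1000 = 975.148 − 1000 = -24.85‰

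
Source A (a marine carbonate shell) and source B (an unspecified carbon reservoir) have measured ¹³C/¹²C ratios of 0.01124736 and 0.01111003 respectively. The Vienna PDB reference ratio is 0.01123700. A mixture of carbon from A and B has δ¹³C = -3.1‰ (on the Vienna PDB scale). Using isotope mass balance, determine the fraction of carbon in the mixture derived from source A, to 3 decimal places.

δ_A = (0.01124736/0.01123700 − 1)×1000 = (1.000922 − 1)×1000 = 0.922‰
δ_B = (0.01111003/0.01123700 − 1)×1000 = (0.988701 − 1)×1000 = -11.299‰
f_A = (δ_mix − δ_B)/(δ_A − δ_B) = (-3.1 − (-11.299))/(0.922 − (-11.299))
f_A = 8.199 / 12.221 = 0.6709

0.671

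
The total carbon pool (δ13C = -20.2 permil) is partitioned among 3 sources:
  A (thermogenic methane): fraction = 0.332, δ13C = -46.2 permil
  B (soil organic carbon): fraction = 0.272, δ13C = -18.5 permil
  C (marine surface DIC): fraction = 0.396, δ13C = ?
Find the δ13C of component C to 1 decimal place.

0.4 permil

Isotope mass balance: δ_bulk = Σ fᵢ·δᵢ.
-20.2 = 0.332×(-46.2) + 0.272×(-18.5) + 0.396×δ_C
0.396·δ_C = -20.2 − (-20.370) = 0.170
δ_C = 0.170 / 0.396 = 0.43 permil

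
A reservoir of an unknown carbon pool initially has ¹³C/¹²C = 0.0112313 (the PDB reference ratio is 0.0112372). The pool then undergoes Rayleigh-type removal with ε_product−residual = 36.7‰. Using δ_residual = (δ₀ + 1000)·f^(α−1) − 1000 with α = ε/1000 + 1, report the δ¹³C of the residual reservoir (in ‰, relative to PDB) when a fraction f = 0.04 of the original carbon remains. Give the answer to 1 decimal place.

δ₀ = (0.0112313/0.0112372 − 1)×1000 = (0.999475 − 1)×1000 = -0.525‰
α − 1 = ε/1000 = 0.0367
f^(α−1) = 0.04^(0.0367) = 0.888578
δ_res = (-0.525 + 1000) × 0.888578 − 1000 = 888.112 − 1000 = -111.89‰

-111.9‰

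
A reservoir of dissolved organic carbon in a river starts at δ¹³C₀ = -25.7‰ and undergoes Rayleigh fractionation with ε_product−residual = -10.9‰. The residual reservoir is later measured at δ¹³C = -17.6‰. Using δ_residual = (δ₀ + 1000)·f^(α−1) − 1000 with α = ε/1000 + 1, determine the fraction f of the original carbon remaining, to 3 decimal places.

α − 1 = ε/1000 = -0.0109
(δ_res + 1000)/(δ₀ + 1000) = (-17.6 + 1000)/(-25.7 + 1000) = 982.4/974.3 = 1.008314
f = 1.008314^(1/-0.0109) = exp(ln(1.008314)/-0.0109) = exp(0.00828/-0.0109)
f = exp(-0.7596) = 0.4679

0.468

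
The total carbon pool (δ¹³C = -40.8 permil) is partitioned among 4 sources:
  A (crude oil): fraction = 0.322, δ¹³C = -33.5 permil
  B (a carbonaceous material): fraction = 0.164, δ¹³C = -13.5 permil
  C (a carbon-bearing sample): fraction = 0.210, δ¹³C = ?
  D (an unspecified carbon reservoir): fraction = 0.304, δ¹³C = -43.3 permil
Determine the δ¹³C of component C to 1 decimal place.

-69.7 permil

Isotope mass balance: δ_bulk = Σ fᵢ·δᵢ.
-40.8 = 0.322×(-33.5) + 0.164×(-13.5) + 0.210×δ_C + 0.304×(-43.3)
0.210·δ_C = -40.8 − (-26.164) = -14.636
δ_C = -14.636 / 0.210 = -69.69 permil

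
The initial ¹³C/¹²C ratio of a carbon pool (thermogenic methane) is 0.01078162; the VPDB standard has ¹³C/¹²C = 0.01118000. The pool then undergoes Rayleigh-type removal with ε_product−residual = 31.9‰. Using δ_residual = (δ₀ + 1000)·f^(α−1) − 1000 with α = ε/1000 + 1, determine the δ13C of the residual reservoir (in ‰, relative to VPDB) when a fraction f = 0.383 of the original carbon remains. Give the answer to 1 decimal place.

δ₀ = (0.01078162/0.01118000 − 1)×1000 = (0.964367 − 1)×1000 = -35.633‰
α − 1 = ε/1000 = 0.0319
f^(α−1) = 0.383^(0.0319) = 0.969849
δ_res = (-35.633 + 1000) × 0.969849 − 1000 = 935.290 − 1000 = -64.71‰

-64.7‰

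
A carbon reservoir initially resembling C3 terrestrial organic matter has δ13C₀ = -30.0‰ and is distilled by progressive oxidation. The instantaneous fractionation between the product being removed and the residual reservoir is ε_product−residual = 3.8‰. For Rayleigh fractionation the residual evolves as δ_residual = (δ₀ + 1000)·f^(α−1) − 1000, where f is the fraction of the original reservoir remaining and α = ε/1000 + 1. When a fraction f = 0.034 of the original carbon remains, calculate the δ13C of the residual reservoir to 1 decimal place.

Rayleigh residual: δ_res = (δ₀ + 1000)·f^(α−1) − 1000
α = ε/1000 + 1 = 1.00380, so α − 1 = 0.00380
f^(α−1) = 0.034^(0.00380) = 0.987233
δ_res = (-30.0 + 1000) × 0.987233 − 1000 = 957.616 − 1000 = -42.38‰

-42.4‰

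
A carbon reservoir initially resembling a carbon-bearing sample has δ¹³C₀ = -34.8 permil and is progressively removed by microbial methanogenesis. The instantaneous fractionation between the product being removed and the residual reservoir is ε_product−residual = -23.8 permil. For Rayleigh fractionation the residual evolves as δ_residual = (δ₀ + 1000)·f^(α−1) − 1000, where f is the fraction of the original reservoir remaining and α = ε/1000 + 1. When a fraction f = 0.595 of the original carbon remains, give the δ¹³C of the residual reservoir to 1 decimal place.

-22.8 permil

Rayleigh residual: δ_res = (δ₀ + 1000)·f^(α−1) − 1000
α = ε/1000 + 1 = 0.97620, so α − 1 = -0.02380
f^(α−1) = 0.595^(-0.02380) = 1.012433
δ_res = (-34.8 + 1000) × 1.012433 − 1000 = 977.201 − 1000 = -22.80 permil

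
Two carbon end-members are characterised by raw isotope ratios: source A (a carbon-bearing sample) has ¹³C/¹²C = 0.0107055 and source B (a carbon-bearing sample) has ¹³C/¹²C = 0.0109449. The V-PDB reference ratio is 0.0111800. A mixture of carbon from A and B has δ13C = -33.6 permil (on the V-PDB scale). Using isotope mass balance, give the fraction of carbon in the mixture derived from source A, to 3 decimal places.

0.587

δ_A = (0.0107055/0.0111800 − 1)×1000 = (0.957558 − 1)×1000 = -42.442 permil
δ_B = (0.0109449/0.0111800 − 1)×1000 = (0.978971 − 1)×1000 = -21.029 permil
f_A = (δ_mix − δ_B)/(δ_A − δ_B) = (-33.6 − (-21.029))/(-42.442 − (-21.029))
f_A = -12.571 / -21.413 = 0.5871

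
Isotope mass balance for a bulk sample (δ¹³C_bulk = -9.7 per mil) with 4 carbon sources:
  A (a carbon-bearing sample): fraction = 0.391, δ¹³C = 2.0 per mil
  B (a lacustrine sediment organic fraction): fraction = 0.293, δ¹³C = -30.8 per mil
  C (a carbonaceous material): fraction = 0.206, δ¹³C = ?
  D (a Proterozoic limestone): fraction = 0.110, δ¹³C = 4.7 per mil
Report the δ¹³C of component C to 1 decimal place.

Isotope mass balance: δ_bulk = Σ fᵢ·δᵢ.
-9.7 = 0.391×(2.0) + 0.293×(-30.8) + 0.206×δ_C + 0.110×(4.7)
0.206·δ_C = -9.7 − (-7.725) = -1.975
δ_C = -1.975 / 0.206 = -9.59 per mil

-9.6 per mil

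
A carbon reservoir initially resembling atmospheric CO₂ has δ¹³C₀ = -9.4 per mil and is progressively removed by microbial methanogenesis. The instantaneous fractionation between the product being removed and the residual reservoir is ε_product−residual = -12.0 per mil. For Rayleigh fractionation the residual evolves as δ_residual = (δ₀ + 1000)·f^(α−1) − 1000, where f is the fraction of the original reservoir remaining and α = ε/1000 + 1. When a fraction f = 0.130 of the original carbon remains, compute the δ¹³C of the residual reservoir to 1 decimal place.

15.2 per mil

Rayleigh residual: δ_res = (δ₀ + 1000)·f^(α−1) − 1000
α = ε/1000 + 1 = 0.98800, so α − 1 = -0.01200
f^(α−1) = 0.130^(-0.01200) = 1.024785
δ_res = (-9.4 + 1000) × 1.024785 − 1000 = 1015.152 − 1000 = 15.15 per mil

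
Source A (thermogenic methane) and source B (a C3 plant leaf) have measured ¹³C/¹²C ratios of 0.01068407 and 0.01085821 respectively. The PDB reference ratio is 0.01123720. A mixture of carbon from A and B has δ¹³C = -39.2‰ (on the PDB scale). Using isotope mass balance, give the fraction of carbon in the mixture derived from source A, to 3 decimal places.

0.353

δ_A = (0.01068407/0.01123720 − 1)×1000 = (0.950777 − 1)×1000 = -49.223‰
δ_B = (0.01085821/0.01123720 − 1)×1000 = (0.966274 − 1)×1000 = -33.726‰
f_A = (δ_mix − δ_B)/(δ_A − δ_B) = (-39.2 − (-33.726))/(-49.223 − (-33.726))
f_A = -5.474 / -15.497 = 0.3532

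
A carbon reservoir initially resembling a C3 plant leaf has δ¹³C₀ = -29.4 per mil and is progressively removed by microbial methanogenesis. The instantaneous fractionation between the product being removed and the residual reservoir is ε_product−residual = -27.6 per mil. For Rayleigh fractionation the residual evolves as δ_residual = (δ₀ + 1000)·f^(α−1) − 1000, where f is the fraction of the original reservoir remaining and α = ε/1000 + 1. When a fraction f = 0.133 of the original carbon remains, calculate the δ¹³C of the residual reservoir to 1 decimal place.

Rayleigh residual: δ_res = (δ₀ + 1000)·f^(α−1) − 1000
α = ε/1000 + 1 = 0.97240, so α − 1 = -0.02760
f^(α−1) = 0.133^(-0.02760) = 1.057260
δ_res = (-29.4 + 1000) × 1.057260 − 1000 = 1026.176 − 1000 = 26.18 per mil

26.2 per mil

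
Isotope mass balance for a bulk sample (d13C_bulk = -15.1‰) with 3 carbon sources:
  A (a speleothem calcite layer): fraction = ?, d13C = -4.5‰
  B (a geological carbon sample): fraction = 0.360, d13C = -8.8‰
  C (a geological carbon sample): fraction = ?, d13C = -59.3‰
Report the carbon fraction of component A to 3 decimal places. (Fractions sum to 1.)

Let f_A and f_C be the unknown fractions; fractions sum to 1 so f_A + f_C = 0.640.
Mass balance: Σ fᵢ·δᵢ = δ_bulk ⇒ f_A·(-4.5) + f_C·(-59.3) = -15.1 − (-3.168) = -11.932
Substitute f_C = 0.640 − f_A:
f_A·(-4.5 − -59.3) = -11.932 − 0.640×(-59.3) = 26.020
f_A = 26.020 / 54.8 = 0.4748

0.475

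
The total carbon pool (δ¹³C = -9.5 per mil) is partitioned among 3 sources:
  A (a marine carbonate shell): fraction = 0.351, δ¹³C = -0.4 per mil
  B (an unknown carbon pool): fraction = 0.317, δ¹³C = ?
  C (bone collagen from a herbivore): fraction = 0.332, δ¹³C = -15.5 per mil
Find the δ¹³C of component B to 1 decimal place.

-13.3 per mil

Isotope mass balance: δ_bulk = Σ fᵢ·δᵢ.
-9.5 = 0.351×(-0.4) + 0.317×δ_B + 0.332×(-15.5)
0.317·δ_B = -9.5 − (-5.286) = -4.214
δ_B = -4.214 / 0.317 = -13.29 per mil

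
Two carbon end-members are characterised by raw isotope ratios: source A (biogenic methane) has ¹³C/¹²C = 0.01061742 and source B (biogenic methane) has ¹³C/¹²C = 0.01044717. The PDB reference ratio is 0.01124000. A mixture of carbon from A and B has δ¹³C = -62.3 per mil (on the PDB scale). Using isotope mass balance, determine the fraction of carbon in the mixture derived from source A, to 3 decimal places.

δ_A = (0.01061742/0.01124000 − 1)×1000 = (0.944610 − 1)×1000 = -55.390 per mil
δ_B = (0.01044717/0.01124000 − 1)×1000 = (0.929464 − 1)×1000 = -70.536 per mil
f_A = (δ_mix − δ_B)/(δ_A − δ_B) = (-62.3 − (-70.536))/(-55.390 − (-70.536))
f_A = 8.236 / 15.147 = 0.5438

0.544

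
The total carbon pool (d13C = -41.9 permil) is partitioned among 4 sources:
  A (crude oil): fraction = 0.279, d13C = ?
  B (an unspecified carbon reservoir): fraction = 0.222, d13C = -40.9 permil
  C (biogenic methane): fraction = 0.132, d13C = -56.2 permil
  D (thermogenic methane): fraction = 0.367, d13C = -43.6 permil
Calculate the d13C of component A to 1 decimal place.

-33.7 permil

Isotope mass balance: δ_bulk = Σ fᵢ·δᵢ.
-41.9 = 0.279×δ_A + 0.222×(-40.9) + 0.132×(-56.2) + 0.367×(-43.6)
0.279·δ_A = -41.9 − (-32.499) = -9.401
δ_A = -9.401 / 0.279 = -33.69 permil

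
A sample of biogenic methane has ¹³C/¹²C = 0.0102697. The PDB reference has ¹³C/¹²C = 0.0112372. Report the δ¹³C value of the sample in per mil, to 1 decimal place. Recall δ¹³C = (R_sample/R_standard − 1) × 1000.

δ¹³C = (R_sample / R_standard − 1) × 1000
R_sample / R_standard = 0.0102697 / 0.0112372 = 0.913902
δ¹³C = (0.913902 − 1) × 1000 = -86.10 per mil

-86.1 per mil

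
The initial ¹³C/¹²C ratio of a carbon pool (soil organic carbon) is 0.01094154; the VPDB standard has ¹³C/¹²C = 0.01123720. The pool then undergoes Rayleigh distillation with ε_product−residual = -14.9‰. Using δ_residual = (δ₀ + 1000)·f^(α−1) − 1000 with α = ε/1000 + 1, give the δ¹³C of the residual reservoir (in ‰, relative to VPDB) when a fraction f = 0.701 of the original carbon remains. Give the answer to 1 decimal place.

-21.1‰

δ₀ = (0.01094154/0.01123720 − 1)×1000 = (0.973689 − 1)×1000 = -26.311‰
α − 1 = ε/1000 = -0.0149
f^(α−1) = 0.701^(-0.0149) = 1.005307
δ_res = (-26.311 + 1000) × 1.005307 − 1000 = 978.857 − 1000 = -21.14‰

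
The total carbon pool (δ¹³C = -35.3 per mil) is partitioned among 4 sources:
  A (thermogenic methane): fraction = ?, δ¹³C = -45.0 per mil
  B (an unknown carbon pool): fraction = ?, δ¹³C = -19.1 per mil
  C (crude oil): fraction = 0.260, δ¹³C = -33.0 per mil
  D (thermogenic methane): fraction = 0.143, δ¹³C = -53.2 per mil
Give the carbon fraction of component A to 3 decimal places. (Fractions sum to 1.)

0.298

Let f_A and f_B be the unknown fractions; fractions sum to 1 so f_A + f_B = 0.597.
Mass balance: Σ fᵢ·δᵢ = δ_bulk ⇒ f_A·(-45.0) + f_B·(-19.1) = -35.3 − (-16.188) = -19.112
Substitute f_B = 0.597 − f_A:
f_A·(-45.0 − -19.1) = -19.112 − 0.597×(-19.1) = -7.710
f_A = -7.710 / -25.9 = 0.2977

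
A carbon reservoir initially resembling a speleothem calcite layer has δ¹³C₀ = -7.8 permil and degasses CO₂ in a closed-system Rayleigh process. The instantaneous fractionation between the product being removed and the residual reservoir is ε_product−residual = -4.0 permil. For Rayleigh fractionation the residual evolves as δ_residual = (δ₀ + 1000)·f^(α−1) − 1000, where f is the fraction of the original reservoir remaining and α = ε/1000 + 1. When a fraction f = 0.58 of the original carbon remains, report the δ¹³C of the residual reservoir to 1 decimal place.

Rayleigh residual: δ_res = (δ₀ + 1000)·f^(α−1) − 1000
α = ε/1000 + 1 = 0.99600, so α − 1 = -0.00400
f^(α−1) = 0.58^(-0.00400) = 1.002181
δ_res = (-7.8 + 1000) × 1.002181 − 1000 = 994.364 − 1000 = -5.64 permil

-5.6 permil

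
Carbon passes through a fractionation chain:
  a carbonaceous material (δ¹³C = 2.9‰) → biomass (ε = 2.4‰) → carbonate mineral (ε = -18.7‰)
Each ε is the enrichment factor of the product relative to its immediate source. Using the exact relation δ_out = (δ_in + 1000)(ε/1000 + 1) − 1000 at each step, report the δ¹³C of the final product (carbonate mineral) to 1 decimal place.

-13.5‰

step 1: δ = (2.90 + 1000)·(2.4/1000 + 1) − 1000 = 5.31‰
step 2: δ = (5.31 + 1000)·(-18.7/1000 + 1) − 1000 = -13.49‰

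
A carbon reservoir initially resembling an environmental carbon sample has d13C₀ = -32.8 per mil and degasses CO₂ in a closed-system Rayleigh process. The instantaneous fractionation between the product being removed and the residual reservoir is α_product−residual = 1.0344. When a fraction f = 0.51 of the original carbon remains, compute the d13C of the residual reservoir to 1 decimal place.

-54.9 per mil

Rayleigh residual: δ_res = (δ₀ + 1000)·f^(α−1) − 1000
α − 1 = 0.03440
f^(α−1) = 0.51^(0.03440) = 0.977103
δ_res = (-32.8 + 1000) × 0.977103 − 1000 = 945.054 − 1000 = -54.95 per mil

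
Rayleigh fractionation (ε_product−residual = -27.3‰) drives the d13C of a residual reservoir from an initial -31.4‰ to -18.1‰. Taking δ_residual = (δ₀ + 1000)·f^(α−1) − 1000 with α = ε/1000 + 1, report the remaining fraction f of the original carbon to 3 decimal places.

0.607

α − 1 = ε/1000 = -0.0273
(δ_res + 1000)/(δ₀ + 1000) = (-18.1 + 1000)/(-31.4 + 1000) = 981.9/968.6 = 1.013731
f = 1.013731^(1/-0.0273) = exp(ln(1.013731)/-0.0273) = exp(0.01364/-0.0273)
f = exp(-0.4996) = 0.6068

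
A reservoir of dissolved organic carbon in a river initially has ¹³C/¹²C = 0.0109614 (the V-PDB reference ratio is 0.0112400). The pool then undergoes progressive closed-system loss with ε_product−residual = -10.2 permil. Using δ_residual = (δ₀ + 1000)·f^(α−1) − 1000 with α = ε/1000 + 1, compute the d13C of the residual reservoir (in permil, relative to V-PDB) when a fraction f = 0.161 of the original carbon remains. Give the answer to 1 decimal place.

δ₀ = (0.0109614/0.0112400 − 1)×1000 = (0.975214 − 1)×1000 = -24.786 permil
α − 1 = ε/1000 = -0.0102
f^(α−1) = 0.161^(-0.0102) = 1.018803
δ_res = (-24.786 + 1000) × 1.018803 − 1000 = 993.551 − 1000 = -6.45 permil

-6.4 permil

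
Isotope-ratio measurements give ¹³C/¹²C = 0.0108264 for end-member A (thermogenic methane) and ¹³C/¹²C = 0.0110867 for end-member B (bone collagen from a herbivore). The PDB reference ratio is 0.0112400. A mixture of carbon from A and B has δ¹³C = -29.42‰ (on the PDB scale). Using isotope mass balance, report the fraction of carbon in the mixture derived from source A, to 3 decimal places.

0.681

δ_A = (0.0108264/0.0112400 − 1)×1000 = (0.963203 − 1)×1000 = -36.797‰
δ_B = (0.0110867/0.0112400 − 1)×1000 = (0.986361 − 1)×1000 = -13.639‰
f_A = (δ_mix − δ_B)/(δ_A − δ_B) = (-29.42 − (-13.639))/(-36.797 − (-13.639))
f_A = -15.781 / -23.158 = 0.6814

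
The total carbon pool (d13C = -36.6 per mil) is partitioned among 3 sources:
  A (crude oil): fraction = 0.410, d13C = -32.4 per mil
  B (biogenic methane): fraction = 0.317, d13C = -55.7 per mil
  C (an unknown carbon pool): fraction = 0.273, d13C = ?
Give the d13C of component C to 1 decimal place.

Isotope mass balance: δ_bulk = Σ fᵢ·δᵢ.
-36.6 = 0.410×(-32.4) + 0.317×(-55.7) + 0.273×δ_C
0.273·δ_C = -36.6 − (-30.941) = -5.659
δ_C = -5.659 / 0.273 = -20.73 per mil

-20.7 per mil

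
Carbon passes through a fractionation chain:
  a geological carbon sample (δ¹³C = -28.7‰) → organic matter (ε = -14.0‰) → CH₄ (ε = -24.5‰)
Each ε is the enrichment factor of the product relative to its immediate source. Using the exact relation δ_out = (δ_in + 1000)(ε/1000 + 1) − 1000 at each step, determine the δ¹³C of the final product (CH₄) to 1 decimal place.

step 1: δ = (-28.70 + 1000)·(-14.0/1000 + 1) − 1000 = -42.30‰
step 2: δ = (-42.30 + 1000)·(-24.5/1000 + 1) − 1000 = -65.76‰

-65.8‰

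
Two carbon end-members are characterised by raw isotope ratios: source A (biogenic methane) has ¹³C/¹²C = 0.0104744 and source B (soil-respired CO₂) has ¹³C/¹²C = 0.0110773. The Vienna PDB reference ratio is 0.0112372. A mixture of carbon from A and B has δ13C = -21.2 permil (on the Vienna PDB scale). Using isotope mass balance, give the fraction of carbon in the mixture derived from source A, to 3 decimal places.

0.130

δ_A = (0.0104744/0.0112372 − 1)×1000 = (0.932118 − 1)×1000 = -67.882 permil
δ_B = (0.0110773/0.0112372 − 1)×1000 = (0.985770 − 1)×1000 = -14.230 permil
f_A = (δ_mix − δ_B)/(δ_A − δ_B) = (-21.2 − (-14.230))/(-67.882 − (-14.230))
f_A = -6.970 / -53.652 = 0.1299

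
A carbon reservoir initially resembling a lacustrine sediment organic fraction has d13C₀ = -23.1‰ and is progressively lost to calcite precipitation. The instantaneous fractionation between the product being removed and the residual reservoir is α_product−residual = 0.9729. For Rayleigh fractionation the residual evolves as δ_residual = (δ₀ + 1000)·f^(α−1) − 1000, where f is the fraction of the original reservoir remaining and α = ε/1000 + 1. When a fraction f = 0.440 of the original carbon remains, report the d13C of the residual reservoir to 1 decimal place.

Rayleigh residual: δ_res = (δ₀ + 1000)·f^(α−1) − 1000
α − 1 = -0.02710
f^(α−1) = 0.440^(-0.02710) = 1.022498
δ_res = (-23.1 + 1000) × 1.022498 − 1000 = 998.878 − 1000 = -1.12‰

-1.1‰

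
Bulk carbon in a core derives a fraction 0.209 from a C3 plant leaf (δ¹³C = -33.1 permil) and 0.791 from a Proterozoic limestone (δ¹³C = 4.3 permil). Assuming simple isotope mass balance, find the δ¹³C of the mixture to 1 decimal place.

-3.5 permil

δ_mix = f_A·δ_A + f_B·δ_B
δ_mix = 0.209 × (-33.1) + 0.791 × (4.3)
δ_mix = -6.92 + 3.40 = -3.52 permil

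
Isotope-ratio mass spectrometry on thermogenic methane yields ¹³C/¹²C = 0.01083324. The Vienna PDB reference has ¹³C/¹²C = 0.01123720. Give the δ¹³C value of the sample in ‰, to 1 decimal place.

-35.9‰

δ¹³C = (R_sample / R_standard − 1) × 1000
R_sample / R_standard = 0.01083324 / 0.01123720 = 0.964052
δ¹³C = (0.964052 − 1) × 1000 = -35.95‰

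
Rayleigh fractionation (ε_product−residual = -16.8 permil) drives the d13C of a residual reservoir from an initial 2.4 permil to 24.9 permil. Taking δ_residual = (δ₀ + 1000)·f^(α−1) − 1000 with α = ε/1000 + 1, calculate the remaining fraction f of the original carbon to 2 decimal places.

0.27

α − 1 = ε/1000 = -0.0168
(δ_res + 1000)/(δ₀ + 1000) = (24.9 + 1000)/(2.4 + 1000) = 1024.9/1002.4 = 1.022446
f = 1.022446^(1/-0.0168) = exp(ln(1.022446)/-0.0168) = exp(0.02220/-0.0168)
f = exp(-1.3213) = 0.2668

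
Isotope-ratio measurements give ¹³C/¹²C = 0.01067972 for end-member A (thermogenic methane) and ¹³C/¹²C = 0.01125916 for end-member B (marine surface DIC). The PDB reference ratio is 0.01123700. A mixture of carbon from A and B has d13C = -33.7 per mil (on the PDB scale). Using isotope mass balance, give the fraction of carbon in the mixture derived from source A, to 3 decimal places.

0.692

δ_A = (0.01067972/0.01123700 − 1)×1000 = (0.950407 − 1)×1000 = -49.593 per mil
δ_B = (0.01125916/0.01123700 − 1)×1000 = (1.001972 − 1)×1000 = 1.972 per mil
f_A = (δ_mix − δ_B)/(δ_A − δ_B) = (-33.7 − (1.972))/(-49.593 − (1.972))
f_A = -35.672 / -51.565 = 0.6918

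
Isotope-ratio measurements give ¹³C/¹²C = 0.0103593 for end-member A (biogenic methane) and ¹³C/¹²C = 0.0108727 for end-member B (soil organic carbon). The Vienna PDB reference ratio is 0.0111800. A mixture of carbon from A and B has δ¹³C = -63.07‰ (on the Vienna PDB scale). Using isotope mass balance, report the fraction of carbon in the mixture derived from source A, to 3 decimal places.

δ_A = (0.0103593/0.0111800 − 1)×1000 = (0.926592 − 1)×1000 = -73.408‰
δ_B = (0.0108727/0.0111800 − 1)×1000 = (0.972513 − 1)×1000 = -27.487‰
f_A = (δ_mix − δ_B)/(δ_A − δ_B) = (-63.07 − (-27.487))/(-73.408 − (-27.487))
f_A = -35.583 / -45.921 = 0.7749

0.775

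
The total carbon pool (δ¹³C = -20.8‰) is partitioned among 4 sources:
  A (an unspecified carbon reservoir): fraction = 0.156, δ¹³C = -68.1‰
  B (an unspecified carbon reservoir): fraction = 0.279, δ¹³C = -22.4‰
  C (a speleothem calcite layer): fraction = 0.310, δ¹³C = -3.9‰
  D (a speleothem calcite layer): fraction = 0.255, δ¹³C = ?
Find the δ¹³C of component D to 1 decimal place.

Isotope mass balance: δ_bulk = Σ fᵢ·δᵢ.
-20.8 = 0.156×(-68.1) + 0.279×(-22.4) + 0.310×(-3.9) + 0.255×δ_D
0.255·δ_D = -20.8 − (-18.082) = -2.718
δ_D = -2.718 / 0.255 = -10.66‰

-10.7‰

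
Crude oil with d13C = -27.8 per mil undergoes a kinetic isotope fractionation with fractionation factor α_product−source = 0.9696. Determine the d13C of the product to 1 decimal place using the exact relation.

-57.4 per mil

δ_product = (δ_source + 1000)·α − 1000
δ_product = (-27.8 + 1000) × 0.9696 − 1000
δ_product = 942.645 − 1000 = -57.35 per mil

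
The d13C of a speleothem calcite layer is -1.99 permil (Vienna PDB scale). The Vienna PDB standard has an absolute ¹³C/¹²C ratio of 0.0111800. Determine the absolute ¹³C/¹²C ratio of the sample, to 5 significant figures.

0.011158

R_sample = R_standard × (d13C/1000 + 1)
R_sample = 0.0111800 × (-1.99/1000 + 1) = 0.0111800 × 0.998010
R_sample = 0.0111578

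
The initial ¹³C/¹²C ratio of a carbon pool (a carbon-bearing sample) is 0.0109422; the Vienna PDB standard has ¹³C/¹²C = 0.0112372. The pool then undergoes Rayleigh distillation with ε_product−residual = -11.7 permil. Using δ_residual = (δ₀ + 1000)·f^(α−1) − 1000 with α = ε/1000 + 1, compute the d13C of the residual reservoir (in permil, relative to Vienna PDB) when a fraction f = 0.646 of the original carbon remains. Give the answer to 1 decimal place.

-21.3 permil

δ₀ = (0.0109422/0.0112372 − 1)×1000 = (0.973748 − 1)×1000 = -26.252 permil
α − 1 = ε/1000 = -0.0117
f^(α−1) = 0.646^(-0.0117) = 1.005125
δ_res = (-26.252 + 1000) × 1.005125 − 1000 = 978.739 − 1000 = -21.26 permil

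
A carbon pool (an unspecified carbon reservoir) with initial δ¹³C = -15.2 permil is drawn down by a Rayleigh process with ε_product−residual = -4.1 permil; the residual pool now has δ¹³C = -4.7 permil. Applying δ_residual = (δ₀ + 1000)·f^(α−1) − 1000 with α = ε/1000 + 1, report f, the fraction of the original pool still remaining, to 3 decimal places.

0.075

α − 1 = ε/1000 = -0.0041
(δ_res + 1000)/(δ₀ + 1000) = (-4.7 + 1000)/(-15.2 + 1000) = 995.3/984.8 = 1.010662
f = 1.010662^(1/-0.0041) = exp(ln(1.010662)/-0.0041) = exp(0.01061/-0.0041)
f = exp(-2.5867) = 0.0753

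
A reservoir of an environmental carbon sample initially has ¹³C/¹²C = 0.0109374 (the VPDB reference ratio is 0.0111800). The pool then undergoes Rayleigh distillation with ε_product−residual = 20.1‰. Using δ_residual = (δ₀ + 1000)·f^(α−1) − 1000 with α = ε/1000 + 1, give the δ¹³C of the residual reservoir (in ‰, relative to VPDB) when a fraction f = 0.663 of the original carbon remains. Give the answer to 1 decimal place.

-29.7‰

δ₀ = (0.0109374/0.0111800 − 1)×1000 = (0.978301 − 1)×1000 = -21.699‰
α − 1 = ε/1000 = 0.0201
f^(α−1) = 0.663^(0.0201) = 0.991773
δ_res = (-21.699 + 1000) × 0.991773 − 1000 = 970.252 − 1000 = -29.75‰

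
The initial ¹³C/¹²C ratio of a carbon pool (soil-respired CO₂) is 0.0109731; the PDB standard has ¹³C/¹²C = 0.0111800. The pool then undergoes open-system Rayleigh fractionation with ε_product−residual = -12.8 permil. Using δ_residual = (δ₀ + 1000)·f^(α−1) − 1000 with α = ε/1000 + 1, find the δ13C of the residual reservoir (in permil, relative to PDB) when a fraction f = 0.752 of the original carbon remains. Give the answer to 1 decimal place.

δ₀ = (0.0109731/0.0111800 − 1)×1000 = (0.981494 − 1)×1000 = -18.506 permil
α − 1 = ε/1000 = -0.0128
f^(α−1) = 0.752^(-0.0128) = 1.003655
δ_res = (-18.506 + 1000) × 1.003655 − 1000 = 985.081 − 1000 = -14.92 permil

-14.9 permil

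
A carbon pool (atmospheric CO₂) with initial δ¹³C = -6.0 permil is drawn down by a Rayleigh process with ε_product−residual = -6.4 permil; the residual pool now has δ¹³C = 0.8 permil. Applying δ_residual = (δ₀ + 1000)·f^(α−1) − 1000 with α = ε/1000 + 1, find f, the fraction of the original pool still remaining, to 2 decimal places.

α − 1 = ε/1000 = -0.0064
(δ_res + 1000)/(δ₀ + 1000) = (0.8 + 1000)/(-6.0 + 1000) = 1000.8/994.0 = 1.006841
f = 1.006841^(1/-0.0064) = exp(ln(1.006841)/-0.0064) = exp(0.00682/-0.0064)
f = exp(-1.0653) = 0.3446

0.34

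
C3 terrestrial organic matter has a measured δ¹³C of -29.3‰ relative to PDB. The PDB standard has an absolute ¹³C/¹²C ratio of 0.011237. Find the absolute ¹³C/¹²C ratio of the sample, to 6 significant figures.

0.0109078

R_sample = R_standard × (δ¹³C/1000 + 1)
R_sample = 0.011237 × (-29.3/1000 + 1) = 0.011237 × 0.970700
R_sample = 0.0109078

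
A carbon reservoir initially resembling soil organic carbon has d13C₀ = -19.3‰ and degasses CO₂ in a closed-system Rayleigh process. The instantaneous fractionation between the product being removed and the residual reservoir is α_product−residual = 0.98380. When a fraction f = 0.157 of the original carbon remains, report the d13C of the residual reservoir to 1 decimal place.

Rayleigh residual: δ_res = (δ₀ + 1000)·f^(α−1) − 1000
α − 1 = -0.01620
f^(α−1) = 0.157^(-0.01620) = 1.030449
δ_res = (-19.3 + 1000) × 1.030449 − 1000 = 1010.561 − 1000 = 10.56‰

10.6‰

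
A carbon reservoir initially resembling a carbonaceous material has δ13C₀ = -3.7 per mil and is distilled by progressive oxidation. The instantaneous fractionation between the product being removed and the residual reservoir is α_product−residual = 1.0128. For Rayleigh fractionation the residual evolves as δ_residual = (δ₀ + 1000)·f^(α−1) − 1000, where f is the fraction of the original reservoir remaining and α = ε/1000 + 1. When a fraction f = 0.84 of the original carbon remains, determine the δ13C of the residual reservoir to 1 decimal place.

Rayleigh residual: δ_res = (δ₀ + 1000)·f^(α−1) − 1000
α − 1 = 0.01280
f^(α−1) = 0.84^(0.01280) = 0.997771
δ_res = (-3.7 + 1000) × 0.997771 − 1000 = 994.079 − 1000 = -5.92 per mil

-5.9 per mil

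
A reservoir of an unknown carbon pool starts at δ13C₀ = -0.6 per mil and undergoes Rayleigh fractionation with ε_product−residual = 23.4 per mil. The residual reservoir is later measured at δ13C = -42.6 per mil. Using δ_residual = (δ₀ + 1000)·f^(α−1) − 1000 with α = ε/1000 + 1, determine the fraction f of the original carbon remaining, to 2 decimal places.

0.16

α − 1 = ε/1000 = 0.0234
(δ_res + 1000)/(δ₀ + 1000) = (-42.6 + 1000)/(-0.6 + 1000) = 957.4/999.4 = 0.957975
f = 0.957975^(1/0.0234) = exp(ln(0.957975)/0.0234) = exp(-0.04293/0.0234)
f = exp(-1.8348) = 0.1596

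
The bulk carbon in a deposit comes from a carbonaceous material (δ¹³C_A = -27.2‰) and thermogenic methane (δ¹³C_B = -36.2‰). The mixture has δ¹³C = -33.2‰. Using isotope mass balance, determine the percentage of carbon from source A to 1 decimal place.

33.3%

δ_mix = f_A·δ_A + (1 − f_A)·δ_B  ⇒  f_A = (δ_mix − δ_B)/(δ_A − δ_B)
f_A = (-33.2 − (-36.2)) / (-27.2 − (-36.2))
f_A = 3.0 / 9.0 = 0.3333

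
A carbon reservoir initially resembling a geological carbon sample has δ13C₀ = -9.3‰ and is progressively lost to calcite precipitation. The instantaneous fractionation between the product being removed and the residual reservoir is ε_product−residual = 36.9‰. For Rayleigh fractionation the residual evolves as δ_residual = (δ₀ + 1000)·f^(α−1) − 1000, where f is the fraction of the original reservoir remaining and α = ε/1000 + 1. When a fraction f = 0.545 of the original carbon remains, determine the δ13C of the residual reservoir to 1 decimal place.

Rayleigh residual: δ_res = (δ₀ + 1000)·f^(α−1) − 1000
α = ε/1000 + 1 = 1.03690, so α − 1 = 0.03690
f^(α−1) = 0.545^(0.03690) = 0.977852
δ_res = (-9.3 + 1000) × 0.977852 − 1000 = 968.758 − 1000 = -31.24‰

-31.2‰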